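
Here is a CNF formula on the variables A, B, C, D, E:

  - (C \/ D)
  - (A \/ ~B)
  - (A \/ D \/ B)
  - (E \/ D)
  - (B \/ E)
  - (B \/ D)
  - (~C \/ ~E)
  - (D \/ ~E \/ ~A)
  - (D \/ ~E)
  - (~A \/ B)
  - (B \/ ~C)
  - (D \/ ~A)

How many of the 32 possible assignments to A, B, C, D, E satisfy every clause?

Satisfying assignments:
  A=0 B=0 C=0 D=1 E=1
  A=1 B=1 C=0 D=1 E=0
  A=1 B=1 C=0 D=1 E=1
  A=1 B=1 C=1 D=1 E=0
That's 4 in total.

4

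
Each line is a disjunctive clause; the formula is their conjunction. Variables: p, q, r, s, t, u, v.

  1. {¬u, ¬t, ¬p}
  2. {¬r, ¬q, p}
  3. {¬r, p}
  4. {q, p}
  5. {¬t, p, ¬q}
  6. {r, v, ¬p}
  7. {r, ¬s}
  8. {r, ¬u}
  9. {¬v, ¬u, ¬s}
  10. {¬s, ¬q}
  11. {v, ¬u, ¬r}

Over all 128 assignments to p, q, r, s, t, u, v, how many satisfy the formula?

20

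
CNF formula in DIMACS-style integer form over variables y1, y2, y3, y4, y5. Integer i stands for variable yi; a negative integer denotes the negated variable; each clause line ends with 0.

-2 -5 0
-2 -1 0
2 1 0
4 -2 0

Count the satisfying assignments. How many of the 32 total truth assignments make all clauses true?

Split on y2, then y1.
  y2=1, y1=1: a clause becomes empty — 0.
  y2=1, y1=0: remaining (y3,y4,y5) ∈ {(0,1,0); (1,1,0)} — 2.
  y2=0, y1=1: y3, y4, y5 free → 2^3 = 8.
  y2=0, y1=0: a clause becomes empty — 0.
Total: 0 + 2 + 8 + 0 = 10.

10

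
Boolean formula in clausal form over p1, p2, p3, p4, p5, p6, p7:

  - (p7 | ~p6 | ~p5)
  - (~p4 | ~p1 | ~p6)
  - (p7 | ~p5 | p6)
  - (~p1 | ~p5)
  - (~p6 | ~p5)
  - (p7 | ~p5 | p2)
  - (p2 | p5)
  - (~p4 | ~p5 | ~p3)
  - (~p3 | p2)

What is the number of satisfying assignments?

Split on p5, then p6.
  p5=1, p6=1: a clause becomes empty — 0.
  p5=1, p6=0: 5 of the 32 assignments to (p1,p2,p3,p4,p7) work.
  p5=0, p6=1: p3, p7 free; 3 ways for (p1,p2,p4) × 2^2 = 12.
  p5=0, p6=0: forces p2=1; p1, p3, p4, p7 free → 2^4 = 16.
Total: 0 + 5 + 12 + 16 = 33.

33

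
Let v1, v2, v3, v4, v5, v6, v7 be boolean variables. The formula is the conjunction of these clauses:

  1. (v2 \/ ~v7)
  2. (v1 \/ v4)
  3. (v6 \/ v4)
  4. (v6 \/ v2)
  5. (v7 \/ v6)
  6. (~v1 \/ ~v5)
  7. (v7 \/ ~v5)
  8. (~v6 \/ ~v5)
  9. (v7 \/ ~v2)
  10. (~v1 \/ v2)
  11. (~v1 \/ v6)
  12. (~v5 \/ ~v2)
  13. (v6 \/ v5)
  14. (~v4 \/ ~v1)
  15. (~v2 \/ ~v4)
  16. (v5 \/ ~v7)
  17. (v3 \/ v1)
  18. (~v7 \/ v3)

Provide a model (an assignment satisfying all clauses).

Pure literal: v3 appears only positively; assign v3 = True.
Set v1 = False and propagate.
  then v4 is forced to True.
  then v2 is forced to False.
  then v7 is forced to False.
  then v6 is forced to True.
  then v5 is forced to False.

v1=F, v2=F, v3=T, v4=T, v5=F, v6=T, v7=F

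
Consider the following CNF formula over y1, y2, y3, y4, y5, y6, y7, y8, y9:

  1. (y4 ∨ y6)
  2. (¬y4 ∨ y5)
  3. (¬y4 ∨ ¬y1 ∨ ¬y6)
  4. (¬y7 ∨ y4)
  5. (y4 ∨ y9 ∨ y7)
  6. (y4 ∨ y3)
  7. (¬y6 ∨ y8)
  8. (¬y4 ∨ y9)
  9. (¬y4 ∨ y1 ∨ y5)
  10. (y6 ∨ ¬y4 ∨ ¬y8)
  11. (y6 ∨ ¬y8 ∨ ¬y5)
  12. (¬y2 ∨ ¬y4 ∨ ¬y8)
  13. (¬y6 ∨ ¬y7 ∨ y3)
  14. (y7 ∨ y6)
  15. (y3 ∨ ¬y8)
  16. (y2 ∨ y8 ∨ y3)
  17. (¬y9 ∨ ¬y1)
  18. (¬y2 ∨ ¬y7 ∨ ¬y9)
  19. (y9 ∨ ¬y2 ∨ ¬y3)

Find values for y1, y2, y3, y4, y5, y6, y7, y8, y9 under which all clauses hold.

y1=0, y2=0, y3=1, y4=1, y5=1, y6=0, y7=1, y8=0, y9=1

Set y1 = False and propagate.
Set y2 = False and propagate.
For the remaining variables, y3 = True, y4 = True, y5 = True, y6 = False, y7 = True, y8 = False, y9 = True works.
Every clause has at least one true literal under this assignment.
Check each clause:
  1. (y6 ∨ y4) — y4 is true.
  2. (¬y4 ∨ y5) — y5 is true.
  3. (¬y1 ∨ ¬y4 ∨ ¬y6) — ¬y6 is true.
  4. (y4 ∨ ¬y7) — y4 is true.
  5. (y7 ∨ y4 ∨ y9) — y9 is true.
  6. (y3 ∨ y4) — y3 is true.
  7. (y8 ∨ ¬y6) — ¬y6 is true.
  8. (¬y4 ∨ y9) — y9 is true.
  9. (y1 ∨ y5 ∨ ¬y4) — y5 is true.
  10. (y6 ∨ ¬y4 ∨ ¬y8) — ¬y8 is true.
  11. (y6 ∨ ¬y8 ∨ ¬y5) — ¬y8 is true.
  12. (¬y8 ∨ ¬y4 ∨ ¬y2) — ¬y8 is true.
  13. (y3 ∨ ¬y7 ∨ ¬y6) — ¬y6 is true.
  14. (y7 ∨ y6) — y7 is true.
  15. (¬y8 ∨ y3) — ¬y8 is true.
  16. (y3 ∨ y8 ∨ y2) — y3 is true.
  17. (¬y1 ∨ ¬y9) — ¬y1 is true.
  18. (¬y2 ∨ ¬y9 ∨ ¬y7) — ¬y2 is true.
  19. (¬y2 ∨ ¬y3 ∨ y9) — y9 is true.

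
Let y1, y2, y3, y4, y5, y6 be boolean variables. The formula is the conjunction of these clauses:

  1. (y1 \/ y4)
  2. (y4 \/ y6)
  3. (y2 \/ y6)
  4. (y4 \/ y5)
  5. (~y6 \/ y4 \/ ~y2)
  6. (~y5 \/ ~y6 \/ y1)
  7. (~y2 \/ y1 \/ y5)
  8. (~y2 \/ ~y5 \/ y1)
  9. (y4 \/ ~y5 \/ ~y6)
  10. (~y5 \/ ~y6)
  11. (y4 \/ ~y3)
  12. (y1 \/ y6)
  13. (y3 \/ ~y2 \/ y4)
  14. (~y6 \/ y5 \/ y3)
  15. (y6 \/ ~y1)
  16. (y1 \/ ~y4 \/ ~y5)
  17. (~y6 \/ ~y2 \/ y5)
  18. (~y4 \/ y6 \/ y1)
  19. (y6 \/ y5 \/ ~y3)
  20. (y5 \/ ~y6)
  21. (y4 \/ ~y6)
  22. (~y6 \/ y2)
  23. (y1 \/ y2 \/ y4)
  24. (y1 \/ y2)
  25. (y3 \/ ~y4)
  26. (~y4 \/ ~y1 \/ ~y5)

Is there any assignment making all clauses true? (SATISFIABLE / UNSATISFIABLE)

y6 = True:
  propagation gives y5=False; an empty clause results — contradiction.
y6 = False:
  propagation gives y4=True, y2=True, y1=True; an empty clause results — contradiction.
Every branch closes, so no satisfying assignment exists.

UNSATISFIABLE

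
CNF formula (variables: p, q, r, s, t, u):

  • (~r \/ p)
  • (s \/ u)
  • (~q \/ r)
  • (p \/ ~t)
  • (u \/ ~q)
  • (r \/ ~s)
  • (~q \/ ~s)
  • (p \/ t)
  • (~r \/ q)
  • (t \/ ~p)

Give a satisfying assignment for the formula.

Pure literal: u appears only positively; assign u = True.
Branch on p: take p = True.
  then t is forced to True.
The remaining clauses are satisfied by q = False, r = False, s = False.

p = 1, q = 0, r = 0, s = 0, t = 1, u = 1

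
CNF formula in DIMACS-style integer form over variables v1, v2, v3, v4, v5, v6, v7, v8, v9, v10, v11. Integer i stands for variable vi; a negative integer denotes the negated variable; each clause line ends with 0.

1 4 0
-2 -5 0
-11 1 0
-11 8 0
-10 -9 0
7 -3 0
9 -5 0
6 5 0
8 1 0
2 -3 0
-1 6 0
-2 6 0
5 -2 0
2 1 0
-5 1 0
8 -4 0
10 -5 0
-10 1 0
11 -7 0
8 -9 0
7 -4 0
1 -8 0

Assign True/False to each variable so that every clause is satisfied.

v1=T, v2=F, v3=F, v4=F, v5=F, v6=T, v7=T, v8=T, v9=T, v10=F, v11=T

Check each clause:
  1. (v1 ∨ v4) — v1 is true.
  2. (¬v5 ∨ ¬v2) — ¬v5 is true.
  3. (¬v11 ∨ v1) — v1 is true.
  4. (v8 ∨ ¬v11) — v8 is true.
  5. (¬v10 ∨ ¬v9) — ¬v10 is true.
  6. (v7 ∨ ¬v3) — ¬v3 is true.
  7. (¬v5 ∨ v9) — v9 is true.
  8. (v6 ∨ v5) — v6 is true.
  9. (v1 ∨ v8) — v8 is true.
  10. (¬v3 ∨ v2) — ¬v3 is true.
  11. (v6 ∨ ¬v1) — v6 is true.
  12. (¬v2 ∨ v6) — ¬v2 is true.
  13. (¬v2 ∨ v5) — ¬v2 is true.
  14. (v2 ∨ v1) — v1 is true.
  15. (v1 ∨ ¬v5) — v1 is true.
  16. (¬v4 ∨ v8) — v8 is true.
  17. (¬v5 ∨ v10) — ¬v5 is true.
  18. (¬v10 ∨ v1) — v1 is true.
  19. (v11 ∨ ¬v7) — v11 is true.
  20. (¬v9 ∨ v8) — v8 is true.
  21. (¬v4 ∨ v7) — ¬v4 is true.
  22. (¬v8 ∨ v1) — v1 is true.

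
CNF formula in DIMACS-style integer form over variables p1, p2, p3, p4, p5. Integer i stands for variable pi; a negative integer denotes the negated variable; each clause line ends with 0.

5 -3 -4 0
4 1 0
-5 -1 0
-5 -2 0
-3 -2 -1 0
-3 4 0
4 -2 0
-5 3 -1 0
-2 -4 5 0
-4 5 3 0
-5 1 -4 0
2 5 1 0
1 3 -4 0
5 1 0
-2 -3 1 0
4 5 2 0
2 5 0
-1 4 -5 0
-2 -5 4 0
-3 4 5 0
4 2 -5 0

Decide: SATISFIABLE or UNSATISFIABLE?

p5 = True:
  propagation gives p1=False, p4=True; an empty clause results — contradiction.
p5 = False:
  propagation gives p1=True, p2=True, p3=False, p4=True; an empty clause results — contradiction.
Every branch closes, so no satisfying assignment exists.

UNSATISFIABLE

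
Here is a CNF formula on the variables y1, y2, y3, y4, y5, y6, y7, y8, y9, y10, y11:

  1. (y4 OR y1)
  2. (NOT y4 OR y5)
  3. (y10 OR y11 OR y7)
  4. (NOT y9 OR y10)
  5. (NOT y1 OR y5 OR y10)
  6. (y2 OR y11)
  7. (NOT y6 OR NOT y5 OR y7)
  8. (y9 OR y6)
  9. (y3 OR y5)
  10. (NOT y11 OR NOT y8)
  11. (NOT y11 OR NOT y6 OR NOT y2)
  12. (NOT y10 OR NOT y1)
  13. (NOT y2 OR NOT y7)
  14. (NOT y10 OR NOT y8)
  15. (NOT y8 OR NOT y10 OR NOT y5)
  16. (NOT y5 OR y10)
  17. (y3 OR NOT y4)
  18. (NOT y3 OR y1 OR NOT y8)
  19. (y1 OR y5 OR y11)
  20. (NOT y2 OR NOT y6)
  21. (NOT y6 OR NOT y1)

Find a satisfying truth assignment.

y1=False, y2=False, y3=True, y4=True, y5=True, y6=False, y7=False, y8=False, y9=True, y10=True, y11=True

y8 occurs only negated in the remaining clauses — set y8 = False.
Try y1 = False.
  then y4 is forced to True.
  then y5 is forced to True.
  then y10 is forced to True.
  then y3 is forced to True.
For the remaining variables, y2 = False, y6 = False, y7 = False, y9 = True, y11 = True works.
Every clause has at least one true literal under this assignment.
Check each clause:
  1. (y4 OR y1) — y4 is true.
  2. (y5 OR NOT y4) — y5 is true.
  3. (y11 OR y10 OR y7) — y10 is true.
  4. (y10 OR NOT y9) — y10 is true.
  5. (NOT y1 OR y10 OR y5) — y10 is true.
  6. (y11 OR y2) — y11 is true.
  7. (y7 OR NOT y6 OR NOT y5) — NOT y6 is true.
  8. (y9 OR y6) — y9 is true.
  9. (y3 OR y5) — y3 is true.
  10. (NOT y11 OR NOT y8) — NOT y8 is true.
  11. (NOT y11 OR NOT y2 OR NOT y6) — NOT y6 is true.
  12. (NOT y10 OR NOT y1) — NOT y1 is true.
  13. (NOT y2 OR NOT y7) — NOT y7 is true.
  14. (NOT y10 OR NOT y8) — NOT y8 is true.
  15. (NOT y5 OR NOT y10 OR NOT y8) — NOT y8 is true.
  16. (y10 OR NOT y5) — y10 is true.
  17. (y3 OR NOT y4) — y3 is true.
  18. (y1 OR NOT y3 OR NOT y8) — NOT y8 is true.
  19. (y5 OR y1 OR y11) — y11 is true.
  20. (NOT y2 OR NOT y6) — NOT y6 is true.
  21. (NOT y1 OR NOT y6) — NOT y6 is true.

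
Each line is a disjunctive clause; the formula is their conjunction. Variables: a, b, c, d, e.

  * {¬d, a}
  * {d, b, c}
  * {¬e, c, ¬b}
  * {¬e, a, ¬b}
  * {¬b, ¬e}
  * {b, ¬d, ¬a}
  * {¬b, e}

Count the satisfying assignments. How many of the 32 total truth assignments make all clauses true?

4

Satisfying assignments:
  a=F b=F c=T d=F e=F
  a=F b=F c=T d=F e=T
  a=T b=F c=T d=F e=F
  a=T b=F c=T d=F e=T
Count: 4.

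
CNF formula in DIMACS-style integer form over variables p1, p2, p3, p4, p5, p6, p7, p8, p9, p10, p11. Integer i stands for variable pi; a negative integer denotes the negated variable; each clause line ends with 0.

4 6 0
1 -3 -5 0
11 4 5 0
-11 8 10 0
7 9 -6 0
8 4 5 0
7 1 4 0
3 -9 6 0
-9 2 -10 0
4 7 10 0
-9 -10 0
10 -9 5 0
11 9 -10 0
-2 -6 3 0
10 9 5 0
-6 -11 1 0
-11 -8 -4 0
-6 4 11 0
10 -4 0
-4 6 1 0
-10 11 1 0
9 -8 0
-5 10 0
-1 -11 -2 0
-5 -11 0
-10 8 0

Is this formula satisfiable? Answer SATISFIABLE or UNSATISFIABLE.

UNSATISFIABLE

p10 = True:
  propagation gives p9=False, p11=True, p8=False; an empty clause results — contradiction.
p10 = False:
  propagation gives p4=False, p6=True, p7=True, p11=True; an empty clause results — contradiction.
Every branch closes, so no satisfying assignment exists.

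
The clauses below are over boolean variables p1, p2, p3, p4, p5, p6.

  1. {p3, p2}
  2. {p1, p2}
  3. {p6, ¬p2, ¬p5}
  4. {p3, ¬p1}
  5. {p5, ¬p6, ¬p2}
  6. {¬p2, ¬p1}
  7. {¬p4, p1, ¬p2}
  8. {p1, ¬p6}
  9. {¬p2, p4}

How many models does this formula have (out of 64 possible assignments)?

Satisfying assignments:
  p1=T p2=F p3=T p4=F p5=F p6=F
  p1=T p2=F p3=T p4=F p5=F p6=T
  p1=T p2=F p3=T p4=F p5=T p6=F
  p1=T p2=F p3=T p4=F p5=T p6=T
  p1=T p2=F p3=T p4=T p5=F p6=F
  p1=T p2=F p3=T p4=T p5=F p6=T
  p1=T p2=F p3=T p4=T p5=T p6=F
  p1=T p2=F p3=T p4=T p5=T p6=T
Count: 8.

8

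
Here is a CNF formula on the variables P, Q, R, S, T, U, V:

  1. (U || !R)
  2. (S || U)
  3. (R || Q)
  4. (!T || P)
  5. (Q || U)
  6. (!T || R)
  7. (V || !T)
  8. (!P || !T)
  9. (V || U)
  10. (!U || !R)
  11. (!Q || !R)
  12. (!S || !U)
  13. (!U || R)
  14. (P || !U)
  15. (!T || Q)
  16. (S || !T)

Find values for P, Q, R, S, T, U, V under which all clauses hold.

P = True  Q = True  R = False  S = True  T = False  U = False  V = True

Pure literal: T appears only negated; assign T = False.
Pure literal: V appears only positively; assign V = True.
Set P = True and propagate.
The remaining clauses are satisfied by Q = True, R = False, S = True, U = False.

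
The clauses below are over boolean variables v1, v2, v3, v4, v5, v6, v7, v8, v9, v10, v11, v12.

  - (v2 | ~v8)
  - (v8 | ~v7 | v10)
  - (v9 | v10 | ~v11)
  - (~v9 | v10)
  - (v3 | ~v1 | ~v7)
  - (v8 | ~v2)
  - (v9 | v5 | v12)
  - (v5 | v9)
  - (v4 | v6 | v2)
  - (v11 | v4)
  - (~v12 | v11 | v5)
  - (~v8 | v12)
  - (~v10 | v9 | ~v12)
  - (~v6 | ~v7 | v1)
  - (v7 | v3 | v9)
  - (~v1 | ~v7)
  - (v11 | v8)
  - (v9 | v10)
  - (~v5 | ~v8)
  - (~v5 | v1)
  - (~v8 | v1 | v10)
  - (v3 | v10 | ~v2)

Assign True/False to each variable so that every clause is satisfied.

v1=1, v2=0, v3=1, v4=0, v5=0, v6=1, v7=0, v8=0, v9=1, v10=1, v11=1, v12=1

Pure literal: v3 appears only positively; assign v3 = True.
Set v1 = True and propagate.
  then v7 is forced to False.
Try v2 = False.
  then v8 is forced to False.
  then v11 is forced to True.
Set v4 = False and propagate.
  then v6 is forced to True.
The remaining clauses are satisfied by v5 = False, v9 = True, v10 = True, v12 = True.
Check each clause:
  1. (v2 | ~v8) — ~v8 is true.
  2. (v10 | v8 | ~v7) — ~v7 is true.
  3. (v9 | v10 | ~v11) — v9 is true.
  4. (v10 | ~v9) — v10 is true.
  5. (~v7 | ~v1 | v3) — ~v7 is true.
  6. (v8 | ~v2) — ~v2 is true.
  7. (v5 | v12 | v9) — v9 is true.
  8. (v5 | v9) — v9 is true.
  9. (v4 | v2 | v6) — v6 is true.
  10. (v11 | v4) — v11 is true.
  11. (v5 | ~v12 | v11) — v11 is true.
  12. (v12 | ~v8) — ~v8 is true.
  13. (~v12 | v9 | ~v10) — v9 is true.
  14. (~v6 | ~v7 | v1) — v1 is true.
  15. (v3 | v9 | v7) — v9 is true.
  16. (~v7 | ~v1) — ~v7 is true.
  17. (v8 | v11) — v11 is true.
  18. (v10 | v9) — v9 is true.
  19. (~v5 | ~v8) — ~v8 is true.
  20. (v1 | ~v5) — v1 is true.
  21. (v10 | ~v8 | v1) — ~v8 is true.
  22. (v10 | v3 | ~v2) — v10 is true.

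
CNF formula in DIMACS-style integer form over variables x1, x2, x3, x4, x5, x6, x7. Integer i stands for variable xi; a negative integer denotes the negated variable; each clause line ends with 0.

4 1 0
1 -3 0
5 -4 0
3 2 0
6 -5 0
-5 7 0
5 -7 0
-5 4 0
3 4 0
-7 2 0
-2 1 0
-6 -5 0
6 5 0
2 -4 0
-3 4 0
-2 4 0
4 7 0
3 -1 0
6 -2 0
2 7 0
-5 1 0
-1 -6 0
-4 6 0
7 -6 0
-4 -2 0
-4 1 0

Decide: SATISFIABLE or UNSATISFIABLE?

x4 = True:
  propagation gives x5=True, x6=True; an empty clause results — contradiction.
x4 = False:
  propagation gives x1=True, x5=False, x7=False; an empty clause results — contradiction.
Every branch closes, so no satisfying assignment exists.

UNSATISFIABLE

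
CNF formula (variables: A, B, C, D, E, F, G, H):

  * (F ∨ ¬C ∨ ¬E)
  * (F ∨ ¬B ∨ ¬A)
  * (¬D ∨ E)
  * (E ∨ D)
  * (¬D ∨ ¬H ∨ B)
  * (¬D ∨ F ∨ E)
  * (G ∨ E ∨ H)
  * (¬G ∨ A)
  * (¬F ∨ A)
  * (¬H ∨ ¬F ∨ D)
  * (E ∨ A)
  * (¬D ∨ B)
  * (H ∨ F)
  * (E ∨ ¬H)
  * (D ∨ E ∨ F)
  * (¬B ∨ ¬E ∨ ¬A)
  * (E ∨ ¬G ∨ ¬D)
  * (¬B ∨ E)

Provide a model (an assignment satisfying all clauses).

Set A = True and propagate.
For the remaining variables, B = False, C = True, D = False, E = True, F = True, G = False, H = False works.

A = True, B = False, C = True, D = False, E = True, F = True, G = False, H = False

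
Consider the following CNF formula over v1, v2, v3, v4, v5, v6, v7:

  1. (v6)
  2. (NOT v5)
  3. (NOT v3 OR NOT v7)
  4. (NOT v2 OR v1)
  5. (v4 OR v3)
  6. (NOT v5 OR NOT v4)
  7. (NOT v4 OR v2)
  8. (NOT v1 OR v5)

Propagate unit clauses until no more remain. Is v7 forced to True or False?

False

(v6) stands alone — v6 = True.
Unit clause (NOT v5) sets v5 = False.
(NOT v1 OR v5) with v5 = False leaves only NOT v1, so v1 = False.
In (NOT v2 OR v1), v1 is now false; NOT v2 must hold, so v2 = False.
(NOT v4 OR v2) with v2 = False leaves only NOT v4, so v4 = False.
In (v3 OR v4), v4 is now false; v3 must hold, so v3 = True.
(NOT v7 OR NOT v3): since v3 = True, the clause reduces to (NOT v7). v7 = False.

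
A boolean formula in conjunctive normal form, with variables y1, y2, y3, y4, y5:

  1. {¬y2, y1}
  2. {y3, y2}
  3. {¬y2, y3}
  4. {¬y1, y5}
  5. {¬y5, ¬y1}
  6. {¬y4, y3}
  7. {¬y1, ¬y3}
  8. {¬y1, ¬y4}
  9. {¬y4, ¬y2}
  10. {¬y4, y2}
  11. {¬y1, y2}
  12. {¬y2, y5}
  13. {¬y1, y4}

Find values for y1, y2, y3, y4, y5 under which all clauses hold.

Set y1 = False and propagate.
  then y2 is forced to False.
  then y3 is forced to True.
  then y4 is forced to False.
y5 is now unconstrained; take y5 = False.

y1=False, y2=False, y3=True, y4=False, y5=False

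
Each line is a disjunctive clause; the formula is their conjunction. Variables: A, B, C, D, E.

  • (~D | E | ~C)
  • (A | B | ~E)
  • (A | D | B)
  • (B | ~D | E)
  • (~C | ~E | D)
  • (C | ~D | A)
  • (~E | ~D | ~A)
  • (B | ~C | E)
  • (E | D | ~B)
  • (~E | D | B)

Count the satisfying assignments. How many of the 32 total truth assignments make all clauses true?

5

The models are:
  A=F B=T C=F D=F E=T
  A=F B=T C=T D=T E=T
  A=T B=F C=F D=F E=F
  A=T B=T C=F D=F E=T
  A=T B=T C=F D=T E=F
Count: 5.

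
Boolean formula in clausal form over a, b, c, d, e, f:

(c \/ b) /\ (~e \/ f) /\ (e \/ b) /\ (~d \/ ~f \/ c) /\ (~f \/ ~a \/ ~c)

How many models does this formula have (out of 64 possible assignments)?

Case analysis on c and f:
  c=1, f=1: d free; 3 ways for (a,b,e) × 2^1 = 6.
  c=1, f=0: remaining (a,b,d,e) ∈ {(0,1,0,0); (0,1,1,0); (1,1,0,0); (1,1,1,0)} — 4.
  c=0, f=1: remaining (a,b,d,e) ∈ {(0,1,0,0); (0,1,0,1); (1,1,0,0); (1,1,0,1)} — 4.
  c=0, f=0: remaining (a,b,d,e) ∈ {(0,1,0,0); (0,1,1,0); (1,1,0,0); (1,1,1,0)} — 4.
Total: 6 + 4 + 4 + 4 = 18.

18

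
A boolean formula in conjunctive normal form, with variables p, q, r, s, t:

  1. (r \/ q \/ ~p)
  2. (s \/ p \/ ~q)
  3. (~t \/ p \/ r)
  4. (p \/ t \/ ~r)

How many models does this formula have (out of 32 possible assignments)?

18

Case analysis on p and r:
  p=T, r=T: q, s, t free → 2^3 = 8.
  p=T, r=F: remaining (q,s,t) ∈ {(T,F,F); (T,F,T); (T,T,F); (T,T,T)} — 4.
  p=F, r=T: remaining (q,s,t) ∈ {(F,F,T); (F,T,T); (T,T,T)} — 3.
  p=F, r=F: remaining (q,s,t) ∈ {(F,F,F); (F,T,F); (T,T,F)} — 3.
Total: 8 + 4 + 3 + 3 = 18.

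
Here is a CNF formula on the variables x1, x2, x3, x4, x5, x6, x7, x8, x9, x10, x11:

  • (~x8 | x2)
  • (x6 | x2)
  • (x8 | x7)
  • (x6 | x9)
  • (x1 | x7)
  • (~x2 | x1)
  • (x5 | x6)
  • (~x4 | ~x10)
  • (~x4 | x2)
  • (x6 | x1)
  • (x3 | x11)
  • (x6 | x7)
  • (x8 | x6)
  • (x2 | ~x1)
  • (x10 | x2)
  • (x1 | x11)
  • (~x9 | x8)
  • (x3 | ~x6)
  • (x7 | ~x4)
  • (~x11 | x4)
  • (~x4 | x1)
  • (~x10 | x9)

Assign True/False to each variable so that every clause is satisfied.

x1=1, x2=1, x3=1, x4=1, x5=1, x6=0, x7=1, x8=1, x9=1, x10=0, x11=0

Pure literal: x3 appears only positively; assign x3 = True.
x5 occurs only positively in the remaining clauses — set x5 = True.
Branch on x1: take x1 = True.
  then x2 is forced to True.
Try x4 = True.
  then x10 is forced to False.
  then x7 is forced to True.
Try x6 = False.
  then x9 is forced to True.
  then x8 is forced to True.
x11 is now unconstrained; take x11 = False.
Every clause has at least one true literal under this assignment.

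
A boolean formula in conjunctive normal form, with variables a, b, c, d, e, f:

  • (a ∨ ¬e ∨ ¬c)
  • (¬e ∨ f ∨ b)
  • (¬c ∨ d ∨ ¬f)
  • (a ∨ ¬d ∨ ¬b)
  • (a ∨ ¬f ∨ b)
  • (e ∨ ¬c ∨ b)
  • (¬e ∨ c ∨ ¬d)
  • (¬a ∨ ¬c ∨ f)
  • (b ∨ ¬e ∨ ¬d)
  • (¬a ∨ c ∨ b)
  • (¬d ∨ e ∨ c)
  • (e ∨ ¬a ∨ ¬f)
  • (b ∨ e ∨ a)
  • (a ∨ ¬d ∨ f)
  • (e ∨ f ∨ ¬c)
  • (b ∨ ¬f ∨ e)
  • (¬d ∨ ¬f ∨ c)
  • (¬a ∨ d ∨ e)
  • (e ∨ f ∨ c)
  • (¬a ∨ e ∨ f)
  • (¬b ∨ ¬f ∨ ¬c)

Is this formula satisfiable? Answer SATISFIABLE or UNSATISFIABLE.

SATISFIABLE

Set a = True and propagate.
Branch on b: take b = True.
Try c = False.
For the remaining variables, d = False, e = True, f = True works.
So a = True  b = True  c = False  d = False  e = True  f = True is a satisfying assignment.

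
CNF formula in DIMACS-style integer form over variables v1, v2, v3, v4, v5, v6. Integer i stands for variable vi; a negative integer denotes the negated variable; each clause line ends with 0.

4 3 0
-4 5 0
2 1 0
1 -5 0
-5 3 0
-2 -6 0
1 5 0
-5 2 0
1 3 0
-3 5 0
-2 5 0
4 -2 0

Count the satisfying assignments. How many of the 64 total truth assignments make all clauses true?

Satisfying assignments:
  v1=1 v2=1 v3=1 v4=1 v5=1 v6=0
That's 1 in total.

1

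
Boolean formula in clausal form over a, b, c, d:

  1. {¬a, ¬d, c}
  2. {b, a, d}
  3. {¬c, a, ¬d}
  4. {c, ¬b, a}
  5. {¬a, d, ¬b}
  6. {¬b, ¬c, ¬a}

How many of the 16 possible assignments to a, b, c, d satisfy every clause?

Satisfying assignments:
  a=F b=F c=F d=T
  a=F b=T c=T d=F
  a=T b=F c=F d=F
  a=T b=F c=T d=F
  a=T b=F c=T d=T
That's 5 in total.

5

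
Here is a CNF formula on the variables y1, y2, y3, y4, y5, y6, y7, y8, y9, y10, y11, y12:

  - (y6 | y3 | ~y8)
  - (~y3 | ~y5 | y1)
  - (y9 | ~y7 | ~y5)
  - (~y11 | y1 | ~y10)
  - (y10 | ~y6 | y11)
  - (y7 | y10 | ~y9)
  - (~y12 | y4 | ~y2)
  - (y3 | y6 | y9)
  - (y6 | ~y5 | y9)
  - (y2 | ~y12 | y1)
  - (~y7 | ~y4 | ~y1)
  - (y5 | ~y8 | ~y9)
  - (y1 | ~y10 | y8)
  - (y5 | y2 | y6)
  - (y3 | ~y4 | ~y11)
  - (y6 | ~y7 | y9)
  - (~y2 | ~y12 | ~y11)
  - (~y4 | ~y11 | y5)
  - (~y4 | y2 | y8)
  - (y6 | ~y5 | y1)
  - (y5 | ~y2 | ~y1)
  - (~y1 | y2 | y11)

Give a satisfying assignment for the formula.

y12 occurs only negated in the remaining clauses — set y12 = False.
Try y1 = True.
Set y2 = True and propagate.
  then y5 is forced to True.
The remaining clauses are satisfied by y3 = True, y4 = False, y6 = True, y7 = False, y8 = False, y9 = True, y10 = True, y11 = False.

y1=True, y2=True, y3=True, y4=False, y5=True, y6=True, y7=False, y8=False, y9=True, y10=True, y11=False, y12=False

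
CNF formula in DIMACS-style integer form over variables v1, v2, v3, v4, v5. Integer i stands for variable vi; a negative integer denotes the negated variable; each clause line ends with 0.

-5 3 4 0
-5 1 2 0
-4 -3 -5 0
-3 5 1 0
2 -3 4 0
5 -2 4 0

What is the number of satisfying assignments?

13

Split on v5, then v3.
  v5=T, v3=T: remaining (v1,v2,v4) ∈ {(F,T,F); (T,T,F)} — 2.
  v5=T, v3=F: remaining (v1,v2,v4) ∈ {(F,T,T); (T,F,T); (T,T,T)} — 3.
  v5=F, v3=T: remaining (v1,v2,v4) ∈ {(T,F,T); (T,T,T)} — 2.
  v5=F, v3=F: v1 free; 3 ways for (v2,v4) × 2^1 = 6.
Total: 2 + 3 + 2 + 6 = 13.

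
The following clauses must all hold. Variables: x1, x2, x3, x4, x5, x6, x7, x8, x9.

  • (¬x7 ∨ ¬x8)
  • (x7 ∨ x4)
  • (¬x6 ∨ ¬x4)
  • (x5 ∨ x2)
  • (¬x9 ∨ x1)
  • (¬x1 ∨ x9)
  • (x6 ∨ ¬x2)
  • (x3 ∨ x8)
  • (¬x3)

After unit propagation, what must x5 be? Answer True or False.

(¬x3) is a unit clause: x3 = False.
(x8 ∨ x3) with x3 = False leaves only x8, so x8 = True.
In (¬x7 ∨ ¬x8), ¬x8 is now false; ¬x7 must hold, so x7 = False.
(x7 ∨ x4): since x7 = False, the clause reduces to (x4). x4 = True.
From (¬x6 ∨ ¬x4) and x4 = True: x6 = False.
(x6 ∨ ¬x2): since x6 = False, the clause reduces to (¬x2). x2 = False.
In (x5 ∨ x2), x2 is now false; x5 must hold, so x5 = True.

True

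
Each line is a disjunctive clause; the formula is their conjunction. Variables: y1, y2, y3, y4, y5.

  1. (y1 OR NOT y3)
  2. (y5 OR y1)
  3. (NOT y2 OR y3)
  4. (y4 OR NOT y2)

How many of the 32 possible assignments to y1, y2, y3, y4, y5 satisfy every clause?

Case analysis on y1 and y2:
  y1=T, y2=T: remaining (y3,y4,y5) ∈ {(T,T,F); (T,T,T)} — 2.
  y1=T, y2=F: y3, y4, y5 free → 2^3 = 8.
  y1=F, y2=T: a clause becomes empty — 0.
  y1=F, y2=F: remaining (y3,y4,y5) ∈ {(F,F,T); (F,T,T)} — 2.
Total: 2 + 8 + 0 + 2 = 12.

12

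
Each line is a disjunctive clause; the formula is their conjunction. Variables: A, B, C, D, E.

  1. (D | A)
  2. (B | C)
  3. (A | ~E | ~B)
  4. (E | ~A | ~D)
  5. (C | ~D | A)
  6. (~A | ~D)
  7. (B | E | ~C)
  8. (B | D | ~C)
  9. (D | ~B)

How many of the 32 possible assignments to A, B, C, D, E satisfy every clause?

2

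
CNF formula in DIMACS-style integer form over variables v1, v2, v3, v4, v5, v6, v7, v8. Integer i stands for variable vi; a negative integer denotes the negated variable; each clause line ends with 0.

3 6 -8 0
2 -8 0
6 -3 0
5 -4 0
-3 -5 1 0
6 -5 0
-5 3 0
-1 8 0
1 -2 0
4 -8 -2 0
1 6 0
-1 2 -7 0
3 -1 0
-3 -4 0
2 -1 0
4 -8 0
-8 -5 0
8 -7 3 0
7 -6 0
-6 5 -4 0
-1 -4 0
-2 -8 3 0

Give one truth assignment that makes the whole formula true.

Set v1 = False and propagate.
  then v2 is forced to False.
  then v8 is forced to False.
  then v6 is forced to True.
  then v7 is forced to True.
  then v3 is forced to True.
  then v5 is forced to False.
  then v4 is forced to False.

v1=0  v2=0  v3=1  v4=0  v5=0  v6=1  v7=1  v8=0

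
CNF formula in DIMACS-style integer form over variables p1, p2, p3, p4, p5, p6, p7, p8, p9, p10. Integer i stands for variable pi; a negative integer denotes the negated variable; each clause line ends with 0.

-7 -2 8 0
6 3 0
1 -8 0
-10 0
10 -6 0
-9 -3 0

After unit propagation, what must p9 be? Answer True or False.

Unit clause (~p10) sets p10 = False.
From (~p6 | p10) and p10 = False: p6 = False.
From (p3 | p6) and p6 = False: p3 = True.
(~p3 | ~p9): since p3 = True, the clause reduces to (~p9). p9 = False.

False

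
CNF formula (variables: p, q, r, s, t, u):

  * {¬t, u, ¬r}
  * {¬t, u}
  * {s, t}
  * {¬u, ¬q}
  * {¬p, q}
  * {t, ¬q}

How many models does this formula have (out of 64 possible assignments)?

Case analysis on t and q:
  t=T, q=T: a clause becomes empty — 0.
  t=T, q=F: remaining (p,r,s,u) ∈ {(F,F,F,T); (F,F,T,T); (F,T,F,T); (F,T,T,T)} — 4.
  t=F, q=T: a clause becomes empty — 0.
  t=F, q=F: remaining (p,r,s,u) ∈ {(F,F,T,F); (F,F,T,T); (F,T,T,F); (F,T,T,T)} — 4.
Total: 0 + 4 + 0 + 4 = 8.

8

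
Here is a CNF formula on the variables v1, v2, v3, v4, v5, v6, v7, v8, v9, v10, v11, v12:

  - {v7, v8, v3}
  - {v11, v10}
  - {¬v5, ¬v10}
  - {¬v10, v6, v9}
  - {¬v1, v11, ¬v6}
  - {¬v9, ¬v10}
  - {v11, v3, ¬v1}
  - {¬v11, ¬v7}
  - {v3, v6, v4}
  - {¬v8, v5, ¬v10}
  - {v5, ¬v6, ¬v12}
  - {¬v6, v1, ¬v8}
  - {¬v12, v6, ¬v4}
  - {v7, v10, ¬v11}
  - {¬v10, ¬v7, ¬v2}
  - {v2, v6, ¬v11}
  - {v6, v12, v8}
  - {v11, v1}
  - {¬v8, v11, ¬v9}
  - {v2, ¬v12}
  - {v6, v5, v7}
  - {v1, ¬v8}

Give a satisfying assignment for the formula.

v1=True, v2=True, v3=True, v4=False, v5=False, v6=True, v7=False, v8=False, v9=False, v10=True, v11=True, v12=False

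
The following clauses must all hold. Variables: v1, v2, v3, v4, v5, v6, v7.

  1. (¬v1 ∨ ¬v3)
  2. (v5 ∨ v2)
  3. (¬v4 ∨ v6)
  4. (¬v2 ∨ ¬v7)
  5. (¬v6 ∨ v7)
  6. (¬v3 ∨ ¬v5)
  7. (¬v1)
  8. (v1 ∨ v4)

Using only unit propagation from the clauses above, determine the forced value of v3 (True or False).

False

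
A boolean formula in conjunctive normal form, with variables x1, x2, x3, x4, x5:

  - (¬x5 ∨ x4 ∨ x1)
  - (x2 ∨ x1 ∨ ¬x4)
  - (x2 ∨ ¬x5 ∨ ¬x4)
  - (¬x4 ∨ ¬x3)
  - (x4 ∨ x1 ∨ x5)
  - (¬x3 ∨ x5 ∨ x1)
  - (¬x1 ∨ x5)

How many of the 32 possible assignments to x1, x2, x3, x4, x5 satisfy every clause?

The models are:
  x1=0 x2=1 x3=0 x4=1 x5=0
  x1=0 x2=1 x3=0 x4=1 x5=1
  x1=1 x2=0 x3=0 x4=0 x5=1
  x1=1 x2=0 x3=1 x4=0 x5=1
  x1=1 x2=1 x3=0 x4=0 x5=1
  x1=1 x2=1 x3=0 x4=1 x5=1
  x1=1 x2=1 x3=1 x4=0 x5=1
Count: 7.

7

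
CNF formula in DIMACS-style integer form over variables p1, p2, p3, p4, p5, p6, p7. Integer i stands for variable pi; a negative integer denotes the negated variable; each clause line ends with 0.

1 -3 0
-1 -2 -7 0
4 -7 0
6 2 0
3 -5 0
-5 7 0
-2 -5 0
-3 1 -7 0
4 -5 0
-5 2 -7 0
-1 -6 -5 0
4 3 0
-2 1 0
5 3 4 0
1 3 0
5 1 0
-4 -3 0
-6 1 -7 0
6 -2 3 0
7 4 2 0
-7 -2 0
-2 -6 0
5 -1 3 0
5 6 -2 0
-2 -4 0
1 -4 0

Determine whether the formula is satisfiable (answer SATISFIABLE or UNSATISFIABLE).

p2 = True:
  propagation gives p5=False, p1=True, p7=False, p6=False; an empty clause results — contradiction.
p2 = False:
  p1 = True:
    propagation gives p5=False, p3=True, p4=False, p7=False; an empty clause results — contradiction.
  p1 = False:
    propagation gives p3=False; an empty clause results — contradiction.
Every branch closes, so no satisfying assignment exists.

UNSATISFIABLE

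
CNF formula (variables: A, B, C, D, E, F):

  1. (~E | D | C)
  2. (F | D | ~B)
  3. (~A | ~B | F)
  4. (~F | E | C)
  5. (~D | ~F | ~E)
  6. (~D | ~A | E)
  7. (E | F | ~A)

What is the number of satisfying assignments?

Case analysis on E and F:
  E=1, F=1: remaining (A,B,C,D) ∈ {(0,0,1,0); (0,1,1,0); (1,0,1,0); (1,1,1,0)} — 4.
  E=1, F=0: 8 of the 16 assignments to (A,B,C,D) work.
  E=0, F=1: B free; 3 ways for (A,C,D) × 2^1 = 6.
  E=0, F=0: C free; 3 ways for (A,B,D) × 2^1 = 6.
Total: 4 + 8 + 6 + 6 = 24.

24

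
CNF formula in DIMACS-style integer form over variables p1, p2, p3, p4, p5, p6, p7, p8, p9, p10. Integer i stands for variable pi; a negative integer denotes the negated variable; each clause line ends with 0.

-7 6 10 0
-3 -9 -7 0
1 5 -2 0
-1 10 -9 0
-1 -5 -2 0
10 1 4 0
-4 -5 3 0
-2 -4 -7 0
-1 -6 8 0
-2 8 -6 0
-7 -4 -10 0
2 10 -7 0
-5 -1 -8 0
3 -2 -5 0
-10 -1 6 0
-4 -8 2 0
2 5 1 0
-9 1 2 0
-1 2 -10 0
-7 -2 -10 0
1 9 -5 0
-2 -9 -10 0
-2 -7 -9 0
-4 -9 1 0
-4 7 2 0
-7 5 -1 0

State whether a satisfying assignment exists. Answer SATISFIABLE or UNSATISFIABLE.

Try p1 = True.
Branch on p2: take p2 = True.
  then p5 is forced to False.
  then p7 is forced to False.
Set p6 = True and propagate.
  then p8 is forced to True.
For the remaining variables, p3 = True, p4 = False, p9 = False, p10 = True works.
Every clause has at least one true literal under this assignment.
So p1=T, p2=T, p3=T, p4=F, p5=F, p6=T, p7=F, p8=T, p9=F, p10=T is a satisfying assignment.

SATISFIABLE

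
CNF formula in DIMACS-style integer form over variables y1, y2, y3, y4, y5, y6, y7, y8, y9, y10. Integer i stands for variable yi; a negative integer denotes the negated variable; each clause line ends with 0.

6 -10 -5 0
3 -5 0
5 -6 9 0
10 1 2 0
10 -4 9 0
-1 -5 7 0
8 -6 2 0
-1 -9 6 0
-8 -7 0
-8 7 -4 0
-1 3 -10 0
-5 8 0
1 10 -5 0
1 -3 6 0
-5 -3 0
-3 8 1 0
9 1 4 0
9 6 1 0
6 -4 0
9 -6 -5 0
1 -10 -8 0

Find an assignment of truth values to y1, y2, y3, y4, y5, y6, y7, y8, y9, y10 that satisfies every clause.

y1=True  y2=True  y3=True  y4=False  y5=False  y6=False  y7=True  y8=False  y9=False  y10=True

Pure literal: y2 appears only positively; assign y2 = True.
Set y1 = True and propagate.
The remaining clauses are satisfied by y3 = True, y4 = False, y5 = False, y6 = False, y7 = True, y8 = False, y9 = False, y10 = True.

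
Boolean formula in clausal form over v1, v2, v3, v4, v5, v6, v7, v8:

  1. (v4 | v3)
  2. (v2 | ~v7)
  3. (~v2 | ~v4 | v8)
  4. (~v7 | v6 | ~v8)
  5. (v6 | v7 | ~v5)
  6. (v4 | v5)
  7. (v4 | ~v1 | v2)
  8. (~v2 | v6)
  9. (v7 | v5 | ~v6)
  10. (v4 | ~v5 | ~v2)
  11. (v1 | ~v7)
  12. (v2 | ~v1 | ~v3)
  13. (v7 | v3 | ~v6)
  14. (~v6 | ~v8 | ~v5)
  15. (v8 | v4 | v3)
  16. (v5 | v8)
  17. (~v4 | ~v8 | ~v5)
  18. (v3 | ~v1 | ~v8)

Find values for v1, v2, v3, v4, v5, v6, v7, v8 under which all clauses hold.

v1=False, v2=False, v3=True, v4=True, v5=False, v6=False, v7=False, v8=True

Check each clause:
  1. (v3 | v4) — v3 is true.
  2. (v2 | ~v7) — ~v7 is true.
  3. (v8 | ~v2 | ~v4) — v8 is true.
  4. (v6 | ~v7 | ~v8) — ~v7 is true.
  5. (v6 | ~v5 | v7) — ~v5 is true.
  6. (v4 | v5) — v4 is true.
  7. (v2 | ~v1 | v4) — v4 is true.
  8. (~v2 | v6) — ~v2 is true.
  9. (v7 | v5 | ~v6) — ~v6 is true.
  10. (v4 | ~v2 | ~v5) — ~v5 is true.
  11. (v1 | ~v7) — ~v7 is true.
  12. (v2 | ~v3 | ~v1) — ~v1 is true.
  13. (v7 | ~v6 | v3) — ~v6 is true.
  14. (~v6 | ~v8 | ~v5) — ~v6 is true.
  15. (v3 | v8 | v4) — v8 is true.
  16. (v5 | v8) — v8 is true.
  17. (~v4 | ~v5 | ~v8) — ~v5 is true.
  18. (v3 | ~v1 | ~v8) — v3 is true.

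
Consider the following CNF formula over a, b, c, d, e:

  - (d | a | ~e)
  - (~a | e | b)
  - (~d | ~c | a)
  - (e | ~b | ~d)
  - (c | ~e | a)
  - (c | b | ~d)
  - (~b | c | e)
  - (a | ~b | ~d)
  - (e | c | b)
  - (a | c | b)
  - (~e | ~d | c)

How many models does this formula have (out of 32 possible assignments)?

9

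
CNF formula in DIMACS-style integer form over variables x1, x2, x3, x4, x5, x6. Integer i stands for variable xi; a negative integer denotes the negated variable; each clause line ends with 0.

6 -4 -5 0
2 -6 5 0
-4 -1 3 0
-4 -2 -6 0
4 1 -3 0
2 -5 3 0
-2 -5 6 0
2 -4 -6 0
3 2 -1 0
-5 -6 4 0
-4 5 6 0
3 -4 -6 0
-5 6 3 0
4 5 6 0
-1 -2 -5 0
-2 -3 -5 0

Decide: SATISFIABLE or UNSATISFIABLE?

SATISFIABLE

Set x1 = False and propagate.
Branch on x2: take x2 = True.
The remaining clauses are satisfied by x3 = False, x4 = False, x5 = False, x6 = True.
So x1=F, x2=T, x3=F, x4=F, x5=F, x6=T is a satisfying assignment.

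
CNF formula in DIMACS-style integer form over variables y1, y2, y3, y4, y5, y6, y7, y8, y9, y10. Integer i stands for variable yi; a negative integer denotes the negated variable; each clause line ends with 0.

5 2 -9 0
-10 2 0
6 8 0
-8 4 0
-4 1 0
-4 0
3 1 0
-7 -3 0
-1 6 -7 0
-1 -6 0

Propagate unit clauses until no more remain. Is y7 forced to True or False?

False

(¬y4) stands alone — y4 = False.
(y4 ∨ ¬y8) with y4 = False leaves only ¬y8, so y8 = False.
In (y8 ∨ y6), y8 is now false; y6 must hold, so y6 = True.
(¬y6 ∨ ¬y1) with y6 = True leaves only ¬y1, so y1 = False.
From (y3 ∨ y1) and y1 = False: y3 = True.
In (¬y3 ∨ ¬y7), ¬y3 is now false; ¬y7 must hold, so y7 = False.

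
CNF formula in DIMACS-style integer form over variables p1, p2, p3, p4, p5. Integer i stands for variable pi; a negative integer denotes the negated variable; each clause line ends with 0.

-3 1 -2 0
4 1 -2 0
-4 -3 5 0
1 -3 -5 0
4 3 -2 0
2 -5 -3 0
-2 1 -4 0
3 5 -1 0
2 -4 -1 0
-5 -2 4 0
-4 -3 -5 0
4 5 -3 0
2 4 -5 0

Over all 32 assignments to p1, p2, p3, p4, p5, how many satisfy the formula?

Satisfying assignments:
  p1=0 p2=0 p3=0 p4=0 p5=0
  p1=0 p2=0 p3=0 p4=1 p5=0
  p1=0 p2=0 p3=0 p4=1 p5=1
  p1=1 p2=1 p3=0 p4=1 p5=1
Count: 4.

4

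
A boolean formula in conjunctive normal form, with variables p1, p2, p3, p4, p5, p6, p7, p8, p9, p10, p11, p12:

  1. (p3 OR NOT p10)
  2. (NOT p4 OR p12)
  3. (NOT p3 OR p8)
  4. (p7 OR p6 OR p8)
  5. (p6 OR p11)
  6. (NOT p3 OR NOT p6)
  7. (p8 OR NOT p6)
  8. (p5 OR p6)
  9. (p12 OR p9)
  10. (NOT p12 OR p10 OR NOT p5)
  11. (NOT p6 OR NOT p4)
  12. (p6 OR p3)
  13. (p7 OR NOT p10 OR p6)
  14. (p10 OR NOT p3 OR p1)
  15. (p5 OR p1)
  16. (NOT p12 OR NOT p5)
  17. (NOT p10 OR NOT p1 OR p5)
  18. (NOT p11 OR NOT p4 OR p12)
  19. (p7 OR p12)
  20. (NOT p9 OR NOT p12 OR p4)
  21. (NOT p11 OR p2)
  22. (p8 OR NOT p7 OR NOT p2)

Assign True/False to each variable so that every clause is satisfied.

p1=True  p2=True  p3=False  p4=False  p5=True  p6=True  p7=True  p8=True  p9=True  p10=False  p11=True  p12=False

Check each clause:
  1. (NOT p10 OR p3) — NOT p10 is true.
  2. (p12 OR NOT p4) — NOT p4 is true.
  3. (p8 OR NOT p3) — p8 is true.
  4. (p8 OR p6 OR p7) — p8 is true.
  5. (p6 OR p11) — p11 is true.
  6. (NOT p6 OR NOT p3) — NOT p3 is true.
  7. (p8 OR NOT p6) — p8 is true.
  8. (p6 OR p5) — p5 is true.
  9. (p9 OR p12) — p9 is true.
  10. (p10 OR NOT p12 OR NOT p5) — NOT p12 is true.
  11. (NOT p4 OR NOT p6) — NOT p4 is true.
  12. (p3 OR p6) — p6 is true.
  13. (p6 OR NOT p10 OR p7) — p6 is true.
  14. (p10 OR p1 OR NOT p3) — p1 is true.
  15. (p5 OR p1) — p1 is true.
  16. (NOT p5 OR NOT p12) — NOT p12 is true.
  17. (p5 OR NOT p10 OR NOT p1) — p5 is true.
  18. (NOT p11 OR p12 OR NOT p4) — NOT p4 is true.
  19. (p7 OR p12) — p7 is true.
  20. (NOT p9 OR p4 OR NOT p12) — NOT p12 is true.
  21. (p2 OR NOT p11) — p2 is true.
  22. (p8 OR NOT p2 OR NOT p7) — p8 is true.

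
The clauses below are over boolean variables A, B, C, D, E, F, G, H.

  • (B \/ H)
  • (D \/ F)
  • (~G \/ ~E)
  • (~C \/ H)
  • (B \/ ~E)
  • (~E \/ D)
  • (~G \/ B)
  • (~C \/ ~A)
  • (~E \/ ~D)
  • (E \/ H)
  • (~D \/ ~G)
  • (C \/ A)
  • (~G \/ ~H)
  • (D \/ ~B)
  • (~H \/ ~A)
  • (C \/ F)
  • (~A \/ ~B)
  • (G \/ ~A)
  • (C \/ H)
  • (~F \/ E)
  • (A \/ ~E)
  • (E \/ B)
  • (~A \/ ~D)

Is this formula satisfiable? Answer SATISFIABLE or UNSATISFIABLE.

SATISFIABLE

Branch on A: take A = False.
  then C is forced to True.
  then H is forced to True.
  then G is forced to False.
  then E is forced to False.
  then F is forced to False.
  then D is forced to True.
  then B is forced to True.
Every clause has at least one true literal under this assignment.
So A=0, B=1, C=1, D=1, E=0, F=0, G=0, H=1 is a satisfying assignment.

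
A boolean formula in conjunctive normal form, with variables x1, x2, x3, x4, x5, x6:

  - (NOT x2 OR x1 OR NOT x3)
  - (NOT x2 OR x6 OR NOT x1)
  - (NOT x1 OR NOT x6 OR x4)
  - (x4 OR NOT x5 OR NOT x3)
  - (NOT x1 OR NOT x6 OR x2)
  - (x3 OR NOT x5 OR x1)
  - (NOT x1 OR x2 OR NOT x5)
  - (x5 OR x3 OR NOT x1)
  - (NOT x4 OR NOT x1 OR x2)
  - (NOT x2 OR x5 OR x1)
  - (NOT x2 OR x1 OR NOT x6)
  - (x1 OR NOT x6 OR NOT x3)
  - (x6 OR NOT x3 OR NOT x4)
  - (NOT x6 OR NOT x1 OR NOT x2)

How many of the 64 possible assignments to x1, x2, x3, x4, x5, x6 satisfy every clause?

The models are:
  x1=0 x2=0 x3=0 x4=0 x5=0 x6=0
  x1=0 x2=0 x3=0 x4=0 x5=0 x6=1
  x1=0 x2=0 x3=0 x4=1 x5=0 x6=0
  x1=0 x2=0 x3=0 x4=1 x5=0 x6=1
  x1=0 x2=0 x3=1 x4=0 x5=0 x6=0
  x1=1 x2=0 x3=1 x4=0 x5=0 x6=0
That's 6 in total.

6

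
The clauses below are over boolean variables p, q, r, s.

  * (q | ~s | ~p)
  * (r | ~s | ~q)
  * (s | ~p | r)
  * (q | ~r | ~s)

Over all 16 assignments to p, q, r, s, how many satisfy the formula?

9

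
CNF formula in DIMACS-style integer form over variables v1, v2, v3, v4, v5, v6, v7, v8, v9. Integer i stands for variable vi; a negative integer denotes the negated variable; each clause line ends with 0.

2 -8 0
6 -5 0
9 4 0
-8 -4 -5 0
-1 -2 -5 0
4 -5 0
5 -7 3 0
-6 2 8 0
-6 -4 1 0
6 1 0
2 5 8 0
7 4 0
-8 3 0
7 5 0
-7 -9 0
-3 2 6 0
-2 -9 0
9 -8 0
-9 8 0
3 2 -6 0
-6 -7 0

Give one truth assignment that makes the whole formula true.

v1 = True, v2 = True, v3 = True, v4 = True, v5 = False, v6 = False, v7 = True, v8 = False, v9 = False

Try v1 = True.
Try v2 = True.
  then v5 is forced to False.
  then v7 is forced to True.
  then v3 is forced to True.
  then v9 is forced to False.
  then v4 is forced to True.
  then v8 is forced to False.
  then v6 is forced to False.
Every clause has at least one true literal under this assignment.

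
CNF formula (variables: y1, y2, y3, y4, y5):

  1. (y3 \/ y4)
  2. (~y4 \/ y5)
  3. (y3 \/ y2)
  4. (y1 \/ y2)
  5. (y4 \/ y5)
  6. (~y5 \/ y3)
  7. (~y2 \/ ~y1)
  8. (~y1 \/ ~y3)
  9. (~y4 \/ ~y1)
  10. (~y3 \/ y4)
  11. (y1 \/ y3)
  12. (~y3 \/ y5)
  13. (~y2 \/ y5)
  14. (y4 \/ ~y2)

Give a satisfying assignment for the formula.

y1=F, y2=T, y3=T, y4=T, y5=T

Check each clause:
  1. (y4 \/ y3) — y3 is true.
  2. (y5 \/ ~y4) — y5 is true.
  3. (y2 \/ y3) — y2 is true.
  4. (y2 \/ y1) — y2 is true.
  5. (y5 \/ y4) — y4 is true.
  6. (~y5 \/ y3) — y3 is true.
  7. (~y2 \/ ~y1) — ~y1 is true.
  8. (~y3 \/ ~y1) — ~y1 is true.
  9. (~y1 \/ ~y4) — ~y1 is true.
  10. (~y3 \/ y4) — y4 is true.
  11. (y3 \/ y1) — y3 is true.
  12. (~y3 \/ y5) — y5 is true.
  13. (y5 \/ ~y2) — y5 is true.
  14. (y4 \/ ~y2) — y4 is true.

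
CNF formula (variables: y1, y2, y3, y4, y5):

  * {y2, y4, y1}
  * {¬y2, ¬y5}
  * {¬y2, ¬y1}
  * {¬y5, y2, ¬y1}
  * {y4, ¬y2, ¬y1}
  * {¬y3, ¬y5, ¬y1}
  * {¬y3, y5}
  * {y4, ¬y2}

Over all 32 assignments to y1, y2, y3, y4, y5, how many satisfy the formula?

The models are:
  y1=0 y2=0 y3=0 y4=1 y5=0
  y1=0 y2=0 y3=0 y4=1 y5=1
  y1=0 y2=0 y3=1 y4=1 y5=1
  y1=0 y2=1 y3=0 y4=1 y5=0
  y1=1 y2=0 y3=0 y4=0 y5=0
  y1=1 y2=0 y3=0 y4=1 y5=0
Count: 6.

6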